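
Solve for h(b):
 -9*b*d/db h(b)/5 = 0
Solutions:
 h(b) = C1


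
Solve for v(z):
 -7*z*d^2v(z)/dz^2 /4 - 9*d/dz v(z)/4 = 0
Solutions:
 v(z) = C1 + C2/z^(2/7)


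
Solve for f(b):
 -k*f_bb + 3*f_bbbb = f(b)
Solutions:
 f(b) = C1*exp(-sqrt(6)*b*sqrt(k - sqrt(k^2 + 12))/6) + C2*exp(sqrt(6)*b*sqrt(k - sqrt(k^2 + 12))/6) + C3*exp(-sqrt(6)*b*sqrt(k + sqrt(k^2 + 12))/6) + C4*exp(sqrt(6)*b*sqrt(k + sqrt(k^2 + 12))/6)


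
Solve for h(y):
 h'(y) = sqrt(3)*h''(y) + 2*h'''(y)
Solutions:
 h(y) = C1 + C2*exp(y*(-sqrt(3) + sqrt(11))/4) + C3*exp(-y*(sqrt(3) + sqrt(11))/4)


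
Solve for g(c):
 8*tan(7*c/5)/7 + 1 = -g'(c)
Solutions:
 g(c) = C1 - c + 40*log(cos(7*c/5))/49


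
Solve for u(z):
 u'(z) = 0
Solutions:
 u(z) = C1


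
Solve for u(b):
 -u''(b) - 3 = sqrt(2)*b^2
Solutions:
 u(b) = C1 + C2*b - sqrt(2)*b^4/12 - 3*b^2/2


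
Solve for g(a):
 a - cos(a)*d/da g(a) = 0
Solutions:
 g(a) = C1 + Integral(a/cos(a), a)


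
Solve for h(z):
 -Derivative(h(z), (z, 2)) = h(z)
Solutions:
 h(z) = C1*sin(z) + C2*cos(z)


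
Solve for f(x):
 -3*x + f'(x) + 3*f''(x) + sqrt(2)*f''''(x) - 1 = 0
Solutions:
 f(x) = C1 + C2*exp(x*(-2*2^(1/6)/(sqrt(2) + 2*sqrt(1/2 + sqrt(2)))^(1/3) + 2^(1/3)*(sqrt(2) + 2*sqrt(1/2 + sqrt(2)))^(1/3))/4)*sin(sqrt(3)*x*(18*2^(1/6)/(27*sqrt(2) + 2*sqrt(729/2 + 729*sqrt(2)))^(1/3) + 2^(1/3)*(27*sqrt(2) + 2*sqrt(729/2 + 729*sqrt(2)))^(1/3))/12) + C3*exp(x*(-2*2^(1/6)/(sqrt(2) + 2*sqrt(1/2 + sqrt(2)))^(1/3) + 2^(1/3)*(sqrt(2) + 2*sqrt(1/2 + sqrt(2)))^(1/3))/4)*cos(sqrt(3)*x*(18*2^(1/6)/(27*sqrt(2) + 2*sqrt(729/2 + 729*sqrt(2)))^(1/3) + 2^(1/3)*(27*sqrt(2) + 2*sqrt(729/2 + 729*sqrt(2)))^(1/3))/12) + C4*exp(x*(-2^(1/3)*(sqrt(2) + 2*sqrt(1/2 + sqrt(2)))^(1/3)/2 + 2^(1/6)/(sqrt(2) + 2*sqrt(1/2 + sqrt(2)))^(1/3))) + 3*x^2/2 - 8*x


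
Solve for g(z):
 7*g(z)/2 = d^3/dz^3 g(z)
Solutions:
 g(z) = C3*exp(2^(2/3)*7^(1/3)*z/2) + (C1*sin(2^(2/3)*sqrt(3)*7^(1/3)*z/4) + C2*cos(2^(2/3)*sqrt(3)*7^(1/3)*z/4))*exp(-2^(2/3)*7^(1/3)*z/4)


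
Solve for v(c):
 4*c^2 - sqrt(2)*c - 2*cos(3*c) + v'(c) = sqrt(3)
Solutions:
 v(c) = C1 - 4*c^3/3 + sqrt(2)*c^2/2 + sqrt(3)*c + 2*sin(3*c)/3


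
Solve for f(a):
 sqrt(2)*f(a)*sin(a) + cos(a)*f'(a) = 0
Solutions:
 f(a) = C1*cos(a)^(sqrt(2))


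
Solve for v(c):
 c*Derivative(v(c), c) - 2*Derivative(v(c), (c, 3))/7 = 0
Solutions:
 v(c) = C1 + Integral(C2*airyai(2^(2/3)*7^(1/3)*c/2) + C3*airybi(2^(2/3)*7^(1/3)*c/2), c)


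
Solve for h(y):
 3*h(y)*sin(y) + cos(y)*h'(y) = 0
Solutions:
 h(y) = C1*cos(y)^3


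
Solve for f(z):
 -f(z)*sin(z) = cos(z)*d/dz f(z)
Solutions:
 f(z) = C1*cos(z)


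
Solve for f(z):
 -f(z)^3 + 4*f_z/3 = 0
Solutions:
 f(z) = -sqrt(2)*sqrt(-1/(C1 + 3*z))
 f(z) = sqrt(2)*sqrt(-1/(C1 + 3*z))


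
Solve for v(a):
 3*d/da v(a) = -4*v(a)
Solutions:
 v(a) = C1*exp(-4*a/3)


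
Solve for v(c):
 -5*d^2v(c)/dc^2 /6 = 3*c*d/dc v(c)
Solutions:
 v(c) = C1 + C2*erf(3*sqrt(5)*c/5)


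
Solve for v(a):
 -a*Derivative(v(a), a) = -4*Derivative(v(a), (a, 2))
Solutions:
 v(a) = C1 + C2*erfi(sqrt(2)*a/4)


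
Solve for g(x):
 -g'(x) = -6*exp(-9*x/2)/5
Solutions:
 g(x) = C1 - 4*exp(-9*x/2)/15


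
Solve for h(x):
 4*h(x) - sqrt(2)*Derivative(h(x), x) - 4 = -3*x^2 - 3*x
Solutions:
 h(x) = C1*exp(2*sqrt(2)*x) - 3*x^2/4 - 3*x/4 - 3*sqrt(2)*x/8 - 3*sqrt(2)/16 + 13/16


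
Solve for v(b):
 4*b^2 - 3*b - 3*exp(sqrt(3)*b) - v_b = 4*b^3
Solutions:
 v(b) = C1 - b^4 + 4*b^3/3 - 3*b^2/2 - sqrt(3)*exp(sqrt(3)*b)


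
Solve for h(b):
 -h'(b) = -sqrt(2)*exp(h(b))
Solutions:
 h(b) = log(-1/(C1 + sqrt(2)*b))


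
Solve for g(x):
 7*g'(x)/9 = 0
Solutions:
 g(x) = C1


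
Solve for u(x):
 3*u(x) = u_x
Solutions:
 u(x) = C1*exp(3*x)


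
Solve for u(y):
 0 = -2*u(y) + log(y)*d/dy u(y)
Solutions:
 u(y) = C1*exp(2*li(y))


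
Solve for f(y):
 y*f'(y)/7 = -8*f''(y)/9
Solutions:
 f(y) = C1 + C2*erf(3*sqrt(7)*y/28)


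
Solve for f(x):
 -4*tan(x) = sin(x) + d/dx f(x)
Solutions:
 f(x) = C1 + 4*log(cos(x)) + cos(x)


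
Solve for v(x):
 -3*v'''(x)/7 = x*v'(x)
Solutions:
 v(x) = C1 + Integral(C2*airyai(-3^(2/3)*7^(1/3)*x/3) + C3*airybi(-3^(2/3)*7^(1/3)*x/3), x)


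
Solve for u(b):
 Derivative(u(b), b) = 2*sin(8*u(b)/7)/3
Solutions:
 -2*b/3 + 7*log(cos(8*u(b)/7) - 1)/16 - 7*log(cos(8*u(b)/7) + 1)/16 = C1


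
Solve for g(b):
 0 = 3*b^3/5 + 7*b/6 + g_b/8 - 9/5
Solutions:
 g(b) = C1 - 6*b^4/5 - 14*b^2/3 + 72*b/5


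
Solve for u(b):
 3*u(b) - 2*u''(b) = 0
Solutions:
 u(b) = C1*exp(-sqrt(6)*b/2) + C2*exp(sqrt(6)*b/2)


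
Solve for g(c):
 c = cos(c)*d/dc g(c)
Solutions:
 g(c) = C1 + Integral(c/cos(c), c)


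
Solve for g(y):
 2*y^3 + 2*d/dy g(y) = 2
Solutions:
 g(y) = C1 - y^4/4 + y


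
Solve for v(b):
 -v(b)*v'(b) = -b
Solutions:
 v(b) = -sqrt(C1 + b^2)
 v(b) = sqrt(C1 + b^2)


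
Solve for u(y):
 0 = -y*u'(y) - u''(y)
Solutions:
 u(y) = C1 + C2*erf(sqrt(2)*y/2)


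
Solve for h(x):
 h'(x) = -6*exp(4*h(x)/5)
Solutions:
 h(x) = 5*log(-(1/(C1 + 24*x))^(1/4)) + 5*log(5)/4
 h(x) = 5*log(1/(C1 + 24*x))/4 + 5*log(5)/4
 h(x) = 5*log(-I*(1/(C1 + 24*x))^(1/4)) + 5*log(5)/4
 h(x) = 5*log(I*(1/(C1 + 24*x))^(1/4)) + 5*log(5)/4


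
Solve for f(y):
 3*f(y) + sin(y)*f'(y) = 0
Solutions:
 f(y) = C1*(cos(y) + 1)^(3/2)/(cos(y) - 1)^(3/2)


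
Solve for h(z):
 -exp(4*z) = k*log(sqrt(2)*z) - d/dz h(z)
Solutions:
 h(z) = C1 + k*z*log(z) + k*z*(-1 + log(2)/2) + exp(4*z)/4


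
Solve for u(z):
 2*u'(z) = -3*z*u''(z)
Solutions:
 u(z) = C1 + C2*z^(1/3)


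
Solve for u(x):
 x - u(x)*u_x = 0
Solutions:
 u(x) = -sqrt(C1 + x^2)
 u(x) = sqrt(C1 + x^2)


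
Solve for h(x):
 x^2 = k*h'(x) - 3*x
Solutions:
 h(x) = C1 + x^3/(3*k) + 3*x^2/(2*k)


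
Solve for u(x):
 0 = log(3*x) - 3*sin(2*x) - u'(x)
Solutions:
 u(x) = C1 + x*log(x) - x + x*log(3) + 3*cos(2*x)/2


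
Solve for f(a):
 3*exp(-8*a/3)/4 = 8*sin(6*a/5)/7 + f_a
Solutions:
 f(a) = C1 + 20*cos(6*a/5)/21 - 9*exp(-8*a/3)/32


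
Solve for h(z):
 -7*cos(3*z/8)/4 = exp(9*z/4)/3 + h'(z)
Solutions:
 h(z) = C1 - 4*exp(9*z/4)/27 - 14*sin(3*z/8)/3


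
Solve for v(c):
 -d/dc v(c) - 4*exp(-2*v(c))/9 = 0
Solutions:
 v(c) = log(-sqrt(C1 - 8*c)) - log(3)
 v(c) = log(C1 - 8*c)/2 - log(3)


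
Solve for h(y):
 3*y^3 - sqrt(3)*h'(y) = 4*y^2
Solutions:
 h(y) = C1 + sqrt(3)*y^4/4 - 4*sqrt(3)*y^3/9


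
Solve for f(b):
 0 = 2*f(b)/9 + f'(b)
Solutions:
 f(b) = C1*exp(-2*b/9)


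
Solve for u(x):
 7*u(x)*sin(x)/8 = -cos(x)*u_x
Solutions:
 u(x) = C1*cos(x)^(7/8)


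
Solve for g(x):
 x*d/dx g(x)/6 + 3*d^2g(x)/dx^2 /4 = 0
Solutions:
 g(x) = C1 + C2*erf(x/3)


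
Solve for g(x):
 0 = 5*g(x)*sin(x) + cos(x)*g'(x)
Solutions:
 g(x) = C1*cos(x)^5


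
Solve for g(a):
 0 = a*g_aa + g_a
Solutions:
 g(a) = C1 + C2*log(a)


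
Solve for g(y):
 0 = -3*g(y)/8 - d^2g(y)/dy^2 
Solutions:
 g(y) = C1*sin(sqrt(6)*y/4) + C2*cos(sqrt(6)*y/4)


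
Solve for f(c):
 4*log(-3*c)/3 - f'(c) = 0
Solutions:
 f(c) = C1 + 4*c*log(-c)/3 + 4*c*(-1 + log(3))/3


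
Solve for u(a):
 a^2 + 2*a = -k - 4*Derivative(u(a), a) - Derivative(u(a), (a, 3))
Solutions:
 u(a) = C1 + C2*sin(2*a) + C3*cos(2*a) - a^3/12 - a^2/4 - a*k/4 + a/8


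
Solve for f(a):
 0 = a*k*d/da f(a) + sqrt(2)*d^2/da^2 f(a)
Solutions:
 f(a) = Piecewise((-2^(3/4)*sqrt(pi)*C1*erf(2^(1/4)*a*sqrt(k)/2)/(2*sqrt(k)) - C2, (k > 0) | (k < 0)), (-C1*a - C2, True))


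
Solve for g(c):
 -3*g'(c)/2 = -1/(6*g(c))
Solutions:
 g(c) = -sqrt(C1 + 2*c)/3
 g(c) = sqrt(C1 + 2*c)/3


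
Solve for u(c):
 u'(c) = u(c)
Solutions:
 u(c) = C1*exp(c)


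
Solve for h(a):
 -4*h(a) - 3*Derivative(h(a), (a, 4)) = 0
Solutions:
 h(a) = (C1*sin(3^(3/4)*a/3) + C2*cos(3^(3/4)*a/3))*exp(-3^(3/4)*a/3) + (C3*sin(3^(3/4)*a/3) + C4*cos(3^(3/4)*a/3))*exp(3^(3/4)*a/3)


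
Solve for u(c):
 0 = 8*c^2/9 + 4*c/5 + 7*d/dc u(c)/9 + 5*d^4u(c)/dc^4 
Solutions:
 u(c) = C1 + C4*exp(-525^(1/3)*c/15) - 8*c^3/21 - 18*c^2/35 + (C2*sin(175^(1/3)*3^(5/6)*c/30) + C3*cos(175^(1/3)*3^(5/6)*c/30))*exp(525^(1/3)*c/30)


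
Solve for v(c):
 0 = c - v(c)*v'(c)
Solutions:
 v(c) = -sqrt(C1 + c^2)
 v(c) = sqrt(C1 + c^2)


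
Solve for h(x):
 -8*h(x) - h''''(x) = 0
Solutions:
 h(x) = (C1*sin(2^(1/4)*x) + C2*cos(2^(1/4)*x))*exp(-2^(1/4)*x) + (C3*sin(2^(1/4)*x) + C4*cos(2^(1/4)*x))*exp(2^(1/4)*x)


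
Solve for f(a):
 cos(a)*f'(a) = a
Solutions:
 f(a) = C1 + Integral(a/cos(a), a)


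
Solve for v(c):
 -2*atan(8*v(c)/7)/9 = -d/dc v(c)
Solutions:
 Integral(1/atan(8*_y/7), (_y, v(c))) = C1 + 2*c/9


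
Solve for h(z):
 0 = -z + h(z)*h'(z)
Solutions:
 h(z) = -sqrt(C1 + z^2)
 h(z) = sqrt(C1 + z^2)


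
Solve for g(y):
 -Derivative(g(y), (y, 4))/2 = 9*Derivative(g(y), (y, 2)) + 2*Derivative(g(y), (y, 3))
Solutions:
 g(y) = C1 + C2*y + (C3*sin(sqrt(14)*y) + C4*cos(sqrt(14)*y))*exp(-2*y)


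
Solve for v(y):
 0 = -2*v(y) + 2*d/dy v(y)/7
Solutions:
 v(y) = C1*exp(7*y)


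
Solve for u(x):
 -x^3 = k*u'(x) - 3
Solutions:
 u(x) = C1 - x^4/(4*k) + 3*x/k


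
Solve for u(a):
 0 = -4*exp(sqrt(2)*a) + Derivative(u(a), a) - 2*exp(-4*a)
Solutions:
 u(a) = C1 + 2*sqrt(2)*exp(sqrt(2)*a) - exp(-4*a)/2


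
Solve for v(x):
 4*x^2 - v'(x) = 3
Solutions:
 v(x) = C1 + 4*x^3/3 - 3*x


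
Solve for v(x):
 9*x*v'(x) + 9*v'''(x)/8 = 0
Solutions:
 v(x) = C1 + Integral(C2*airyai(-2*x) + C3*airybi(-2*x), x)


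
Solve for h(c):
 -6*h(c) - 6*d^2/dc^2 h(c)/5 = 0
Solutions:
 h(c) = C1*sin(sqrt(5)*c) + C2*cos(sqrt(5)*c)


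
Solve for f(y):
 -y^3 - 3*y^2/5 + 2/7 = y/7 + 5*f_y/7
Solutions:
 f(y) = C1 - 7*y^4/20 - 7*y^3/25 - y^2/10 + 2*y/5


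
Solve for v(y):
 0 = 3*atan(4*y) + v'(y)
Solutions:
 v(y) = C1 - 3*y*atan(4*y) + 3*log(16*y^2 + 1)/8


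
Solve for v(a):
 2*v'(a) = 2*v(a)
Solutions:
 v(a) = C1*exp(a)


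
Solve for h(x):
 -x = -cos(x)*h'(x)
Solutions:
 h(x) = C1 + Integral(x/cos(x), x)


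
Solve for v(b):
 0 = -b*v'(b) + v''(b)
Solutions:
 v(b) = C1 + C2*erfi(sqrt(2)*b/2)


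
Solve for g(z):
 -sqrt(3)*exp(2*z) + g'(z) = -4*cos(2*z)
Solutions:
 g(z) = C1 + sqrt(3)*exp(2*z)/2 - 2*sin(2*z)


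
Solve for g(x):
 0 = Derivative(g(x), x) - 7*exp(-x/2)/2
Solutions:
 g(x) = C1 - 7*exp(-x/2)


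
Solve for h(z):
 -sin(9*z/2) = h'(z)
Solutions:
 h(z) = C1 + 2*cos(9*z/2)/9


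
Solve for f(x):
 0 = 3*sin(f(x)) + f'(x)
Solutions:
 f(x) = -acos((-C1 - exp(6*x))/(C1 - exp(6*x))) + 2*pi
 f(x) = acos((-C1 - exp(6*x))/(C1 - exp(6*x)))


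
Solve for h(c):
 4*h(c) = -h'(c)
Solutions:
 h(c) = C1*exp(-4*c)


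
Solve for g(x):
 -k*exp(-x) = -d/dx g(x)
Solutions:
 g(x) = C1 - k*exp(-x)


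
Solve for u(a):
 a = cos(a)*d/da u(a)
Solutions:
 u(a) = C1 + Integral(a/cos(a), a)


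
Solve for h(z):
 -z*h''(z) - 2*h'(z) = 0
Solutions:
 h(z) = C1 + C2/z


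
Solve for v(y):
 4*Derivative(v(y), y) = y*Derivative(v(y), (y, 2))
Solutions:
 v(y) = C1 + C2*y^5


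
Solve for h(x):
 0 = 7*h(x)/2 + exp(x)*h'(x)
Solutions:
 h(x) = C1*exp(7*exp(-x)/2)


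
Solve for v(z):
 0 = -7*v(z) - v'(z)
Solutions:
 v(z) = C1*exp(-7*z)


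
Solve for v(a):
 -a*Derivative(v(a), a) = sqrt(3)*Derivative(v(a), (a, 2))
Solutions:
 v(a) = C1 + C2*erf(sqrt(2)*3^(3/4)*a/6)


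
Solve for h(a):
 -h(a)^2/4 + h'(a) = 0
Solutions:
 h(a) = -4/(C1 + a)


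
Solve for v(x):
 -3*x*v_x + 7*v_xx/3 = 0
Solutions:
 v(x) = C1 + C2*erfi(3*sqrt(14)*x/14)


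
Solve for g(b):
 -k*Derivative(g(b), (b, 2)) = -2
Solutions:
 g(b) = C1 + C2*b + b^2/k


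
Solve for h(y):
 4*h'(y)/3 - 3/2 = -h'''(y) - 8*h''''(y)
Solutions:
 h(y) = C1 + C2*exp(y*(-2 + (48*sqrt(577) + 1153)^(-1/3) + (48*sqrt(577) + 1153)^(1/3))/48)*sin(sqrt(3)*y*(-(48*sqrt(577) + 1153)^(1/3) + (48*sqrt(577) + 1153)^(-1/3))/48) + C3*exp(y*(-2 + (48*sqrt(577) + 1153)^(-1/3) + (48*sqrt(577) + 1153)^(1/3))/48)*cos(sqrt(3)*y*(-(48*sqrt(577) + 1153)^(1/3) + (48*sqrt(577) + 1153)^(-1/3))/48) + C4*exp(-y*((48*sqrt(577) + 1153)^(-1/3) + 1 + (48*sqrt(577) + 1153)^(1/3))/24) + 9*y/8


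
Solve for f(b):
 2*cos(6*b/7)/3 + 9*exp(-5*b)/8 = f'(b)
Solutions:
 f(b) = C1 + 7*sin(6*b/7)/9 - 9*exp(-5*b)/40


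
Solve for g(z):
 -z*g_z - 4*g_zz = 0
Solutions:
 g(z) = C1 + C2*erf(sqrt(2)*z/4)


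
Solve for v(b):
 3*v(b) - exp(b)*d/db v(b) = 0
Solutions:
 v(b) = C1*exp(-3*exp(-b))


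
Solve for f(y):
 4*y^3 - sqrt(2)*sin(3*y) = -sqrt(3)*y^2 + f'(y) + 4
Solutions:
 f(y) = C1 + y^4 + sqrt(3)*y^3/3 - 4*y + sqrt(2)*cos(3*y)/3


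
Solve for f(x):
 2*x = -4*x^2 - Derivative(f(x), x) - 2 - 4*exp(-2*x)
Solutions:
 f(x) = C1 - 4*x^3/3 - x^2 - 2*x + 2*exp(-2*x)


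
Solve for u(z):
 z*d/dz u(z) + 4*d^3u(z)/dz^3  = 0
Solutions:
 u(z) = C1 + Integral(C2*airyai(-2^(1/3)*z/2) + C3*airybi(-2^(1/3)*z/2), z)


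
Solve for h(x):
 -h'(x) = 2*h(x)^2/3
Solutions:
 h(x) = 3/(C1 + 2*x)


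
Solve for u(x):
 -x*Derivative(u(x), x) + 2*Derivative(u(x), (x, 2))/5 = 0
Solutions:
 u(x) = C1 + C2*erfi(sqrt(5)*x/2)


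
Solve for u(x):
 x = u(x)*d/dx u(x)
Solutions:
 u(x) = -sqrt(C1 + x^2)
 u(x) = sqrt(C1 + x^2)


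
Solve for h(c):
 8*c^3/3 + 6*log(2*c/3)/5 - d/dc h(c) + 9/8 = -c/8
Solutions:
 h(c) = C1 + 2*c^4/3 + c^2/16 + 6*c*log(c)/5 - 6*c*log(3)/5 - 3*c/40 + 6*c*log(2)/5


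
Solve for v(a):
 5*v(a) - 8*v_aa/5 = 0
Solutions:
 v(a) = C1*exp(-5*sqrt(2)*a/4) + C2*exp(5*sqrt(2)*a/4)


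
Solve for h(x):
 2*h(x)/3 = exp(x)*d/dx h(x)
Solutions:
 h(x) = C1*exp(-2*exp(-x)/3)


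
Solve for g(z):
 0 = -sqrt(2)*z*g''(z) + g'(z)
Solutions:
 g(z) = C1 + C2*z^(sqrt(2)/2 + 1)


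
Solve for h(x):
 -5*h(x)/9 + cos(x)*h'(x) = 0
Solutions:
 h(x) = C1*(sin(x) + 1)^(5/18)/(sin(x) - 1)^(5/18)


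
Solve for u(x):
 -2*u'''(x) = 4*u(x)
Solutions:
 u(x) = C3*exp(-2^(1/3)*x) + (C1*sin(2^(1/3)*sqrt(3)*x/2) + C2*cos(2^(1/3)*sqrt(3)*x/2))*exp(2^(1/3)*x/2)


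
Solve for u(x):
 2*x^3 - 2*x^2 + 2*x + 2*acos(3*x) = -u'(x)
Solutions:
 u(x) = C1 - x^4/2 + 2*x^3/3 - x^2 - 2*x*acos(3*x) + 2*sqrt(1 - 9*x^2)/3


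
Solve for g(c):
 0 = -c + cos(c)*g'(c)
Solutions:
 g(c) = C1 + Integral(c/cos(c), c)


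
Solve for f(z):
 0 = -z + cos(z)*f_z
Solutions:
 f(z) = C1 + Integral(z/cos(z), z)


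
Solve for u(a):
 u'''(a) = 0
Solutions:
 u(a) = C1 + C2*a + C3*a^2


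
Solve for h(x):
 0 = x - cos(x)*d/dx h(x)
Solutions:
 h(x) = C1 + Integral(x/cos(x), x)


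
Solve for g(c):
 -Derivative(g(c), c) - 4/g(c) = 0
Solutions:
 g(c) = -sqrt(C1 - 8*c)
 g(c) = sqrt(C1 - 8*c)


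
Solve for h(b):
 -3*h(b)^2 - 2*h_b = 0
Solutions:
 h(b) = 2/(C1 + 3*b)


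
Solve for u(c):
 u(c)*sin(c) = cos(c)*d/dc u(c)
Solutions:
 u(c) = C1/cos(c)


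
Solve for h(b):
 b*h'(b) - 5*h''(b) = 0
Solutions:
 h(b) = C1 + C2*erfi(sqrt(10)*b/10)


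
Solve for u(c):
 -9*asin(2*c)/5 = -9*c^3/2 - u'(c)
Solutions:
 u(c) = C1 - 9*c^4/8 + 9*c*asin(2*c)/5 + 9*sqrt(1 - 4*c^2)/10


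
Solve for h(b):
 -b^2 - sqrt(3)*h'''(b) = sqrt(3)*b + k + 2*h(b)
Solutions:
 h(b) = C3*exp(-2^(1/3)*3^(5/6)*b/3) - b^2/2 - sqrt(3)*b/2 - k/2 + (C1*sin(6^(1/3)*b/2) + C2*cos(6^(1/3)*b/2))*exp(2^(1/3)*3^(5/6)*b/6)


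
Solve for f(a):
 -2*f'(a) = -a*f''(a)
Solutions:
 f(a) = C1 + C2*a^3


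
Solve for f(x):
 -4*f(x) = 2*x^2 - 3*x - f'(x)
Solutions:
 f(x) = C1*exp(4*x) - x^2/2 + x/2 + 1/8


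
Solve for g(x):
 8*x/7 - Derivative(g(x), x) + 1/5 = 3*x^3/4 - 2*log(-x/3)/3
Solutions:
 g(x) = C1 - 3*x^4/16 + 4*x^2/7 + 2*x*log(-x)/3 + x*(-10*log(3) - 7)/15


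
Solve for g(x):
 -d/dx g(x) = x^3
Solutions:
 g(x) = C1 - x^4/4


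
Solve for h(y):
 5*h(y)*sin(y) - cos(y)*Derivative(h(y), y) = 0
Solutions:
 h(y) = C1/cos(y)^5


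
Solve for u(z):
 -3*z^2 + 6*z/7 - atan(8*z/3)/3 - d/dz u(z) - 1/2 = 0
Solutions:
 u(z) = C1 - z^3 + 3*z^2/7 - z*atan(8*z/3)/3 - z/2 + log(64*z^2 + 9)/16


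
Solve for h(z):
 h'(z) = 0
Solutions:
 h(z) = C1


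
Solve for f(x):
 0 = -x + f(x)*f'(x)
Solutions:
 f(x) = -sqrt(C1 + x^2)
 f(x) = sqrt(C1 + x^2)


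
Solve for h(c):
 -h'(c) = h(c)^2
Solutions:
 h(c) = 1/(C1 + c)


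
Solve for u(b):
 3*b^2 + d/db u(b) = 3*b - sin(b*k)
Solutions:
 u(b) = C1 - b^3 + 3*b^2/2 + cos(b*k)/k


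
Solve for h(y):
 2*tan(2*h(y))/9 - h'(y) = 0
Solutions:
 h(y) = -asin(C1*exp(4*y/9))/2 + pi/2
 h(y) = asin(C1*exp(4*y/9))/2


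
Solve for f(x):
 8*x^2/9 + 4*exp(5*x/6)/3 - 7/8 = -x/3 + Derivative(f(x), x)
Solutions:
 f(x) = C1 + 8*x^3/27 + x^2/6 - 7*x/8 + 8*exp(5*x/6)/5


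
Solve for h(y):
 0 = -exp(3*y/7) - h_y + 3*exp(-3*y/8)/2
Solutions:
 h(y) = C1 - 7*exp(3*y/7)/3 - 4*exp(-3*y/8)


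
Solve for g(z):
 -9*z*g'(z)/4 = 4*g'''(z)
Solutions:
 g(z) = C1 + Integral(C2*airyai(-6^(2/3)*z/4) + C3*airybi(-6^(2/3)*z/4), z)


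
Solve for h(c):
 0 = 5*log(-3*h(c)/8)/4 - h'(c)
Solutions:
 -4*Integral(1/(log(-_y) - 3*log(2) + log(3)), (_y, h(c)))/5 = C1 - c


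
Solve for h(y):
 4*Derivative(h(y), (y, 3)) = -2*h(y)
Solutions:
 h(y) = C3*exp(-2^(2/3)*y/2) + (C1*sin(2^(2/3)*sqrt(3)*y/4) + C2*cos(2^(2/3)*sqrt(3)*y/4))*exp(2^(2/3)*y/4)


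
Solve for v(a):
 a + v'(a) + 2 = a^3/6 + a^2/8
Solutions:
 v(a) = C1 + a^4/24 + a^3/24 - a^2/2 - 2*a


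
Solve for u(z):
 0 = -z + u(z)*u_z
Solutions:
 u(z) = -sqrt(C1 + z^2)
 u(z) = sqrt(C1 + z^2)


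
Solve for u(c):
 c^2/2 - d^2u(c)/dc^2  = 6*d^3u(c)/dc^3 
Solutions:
 u(c) = C1 + C2*c + C3*exp(-c/6) + c^4/24 - c^3 + 18*c^2


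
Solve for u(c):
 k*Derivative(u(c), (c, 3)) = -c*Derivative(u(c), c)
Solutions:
 u(c) = C1 + Integral(C2*airyai(c*(-1/k)^(1/3)) + C3*airybi(c*(-1/k)^(1/3)), c)


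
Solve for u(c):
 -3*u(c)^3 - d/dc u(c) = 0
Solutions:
 u(c) = -sqrt(2)*sqrt(-1/(C1 - 3*c))/2
 u(c) = sqrt(2)*sqrt(-1/(C1 - 3*c))/2


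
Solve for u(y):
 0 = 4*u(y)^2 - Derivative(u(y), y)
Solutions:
 u(y) = -1/(C1 + 4*y)


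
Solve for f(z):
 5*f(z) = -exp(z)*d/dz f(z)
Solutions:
 f(z) = C1*exp(5*exp(-z))


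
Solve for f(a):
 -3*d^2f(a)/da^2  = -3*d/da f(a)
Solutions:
 f(a) = C1 + C2*exp(a)


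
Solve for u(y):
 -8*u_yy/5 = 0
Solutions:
 u(y) = C1 + C2*y


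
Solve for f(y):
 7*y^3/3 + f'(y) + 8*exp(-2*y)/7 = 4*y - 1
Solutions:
 f(y) = C1 - 7*y^4/12 + 2*y^2 - y + 4*exp(-2*y)/7


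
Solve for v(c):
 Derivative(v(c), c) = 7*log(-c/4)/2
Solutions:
 v(c) = C1 + 7*c*log(-c)/2 + c*(-7*log(2) - 7/2)


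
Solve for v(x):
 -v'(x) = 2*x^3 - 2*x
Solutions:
 v(x) = C1 - x^4/2 + x^2


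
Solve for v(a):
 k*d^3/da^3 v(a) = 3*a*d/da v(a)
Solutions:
 v(a) = C1 + Integral(C2*airyai(3^(1/3)*a*(1/k)^(1/3)) + C3*airybi(3^(1/3)*a*(1/k)^(1/3)), a)


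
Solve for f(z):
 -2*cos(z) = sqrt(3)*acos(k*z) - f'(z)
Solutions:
 f(z) = C1 + sqrt(3)*Piecewise((z*acos(k*z) - sqrt(-k^2*z^2 + 1)/k, Ne(k, 0)), (pi*z/2, True)) + 2*sin(z)


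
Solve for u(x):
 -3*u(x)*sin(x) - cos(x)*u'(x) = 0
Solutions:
 u(x) = C1*cos(x)^3


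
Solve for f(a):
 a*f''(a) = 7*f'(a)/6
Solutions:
 f(a) = C1 + C2*a^(13/6)


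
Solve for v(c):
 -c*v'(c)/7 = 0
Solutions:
 v(c) = C1


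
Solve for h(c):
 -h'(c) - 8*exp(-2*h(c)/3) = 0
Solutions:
 h(c) = 3*log(-sqrt(C1 - 8*c)) - 3*log(3) + 3*log(6)/2
 h(c) = 3*log(C1 - 8*c)/2 - 3*log(3) + 3*log(6)/2


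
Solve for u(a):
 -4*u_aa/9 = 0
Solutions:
 u(a) = C1 + C2*a


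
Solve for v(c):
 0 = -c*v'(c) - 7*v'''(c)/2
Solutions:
 v(c) = C1 + Integral(C2*airyai(-2^(1/3)*7^(2/3)*c/7) + C3*airybi(-2^(1/3)*7^(2/3)*c/7), c)


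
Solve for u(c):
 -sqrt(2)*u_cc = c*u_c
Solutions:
 u(c) = C1 + C2*erf(2^(1/4)*c/2)


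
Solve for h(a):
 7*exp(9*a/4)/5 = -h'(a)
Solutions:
 h(a) = C1 - 28*exp(9*a/4)/45


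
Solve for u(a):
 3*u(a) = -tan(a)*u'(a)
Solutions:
 u(a) = C1/sin(a)^3


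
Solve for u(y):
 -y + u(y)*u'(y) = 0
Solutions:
 u(y) = -sqrt(C1 + y^2)
 u(y) = sqrt(C1 + y^2)


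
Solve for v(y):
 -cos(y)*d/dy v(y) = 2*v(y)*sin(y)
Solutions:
 v(y) = C1*cos(y)^2


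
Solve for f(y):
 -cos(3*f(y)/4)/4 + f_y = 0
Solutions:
 -y/4 - 2*log(sin(3*f(y)/4) - 1)/3 + 2*log(sin(3*f(y)/4) + 1)/3 = C1


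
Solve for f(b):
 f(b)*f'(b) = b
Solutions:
 f(b) = -sqrt(C1 + b^2)
 f(b) = sqrt(C1 + b^2)


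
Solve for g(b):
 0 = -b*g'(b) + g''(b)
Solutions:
 g(b) = C1 + C2*erfi(sqrt(2)*b/2)


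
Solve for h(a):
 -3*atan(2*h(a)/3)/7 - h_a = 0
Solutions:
 Integral(1/atan(2*_y/3), (_y, h(a))) = C1 - 3*a/7


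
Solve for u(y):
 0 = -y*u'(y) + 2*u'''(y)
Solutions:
 u(y) = C1 + Integral(C2*airyai(2^(2/3)*y/2) + C3*airybi(2^(2/3)*y/2), y)


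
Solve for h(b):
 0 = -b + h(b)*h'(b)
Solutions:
 h(b) = -sqrt(C1 + b^2)
 h(b) = sqrt(C1 + b^2)


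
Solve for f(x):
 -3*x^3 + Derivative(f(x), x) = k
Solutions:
 f(x) = C1 + k*x + 3*x^4/4


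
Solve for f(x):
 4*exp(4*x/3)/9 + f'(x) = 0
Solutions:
 f(x) = C1 - exp(4*x/3)/3


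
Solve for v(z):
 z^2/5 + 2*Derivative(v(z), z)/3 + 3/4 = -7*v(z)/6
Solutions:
 v(z) = C1*exp(-7*z/4) - 6*z^2/35 + 48*z/245 - 2589/3430


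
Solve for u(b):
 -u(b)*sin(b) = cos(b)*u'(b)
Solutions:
 u(b) = C1*cos(b)


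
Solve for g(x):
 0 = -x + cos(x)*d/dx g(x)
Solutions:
 g(x) = C1 + Integral(x/cos(x), x)


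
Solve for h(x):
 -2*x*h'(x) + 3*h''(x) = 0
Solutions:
 h(x) = C1 + C2*erfi(sqrt(3)*x/3)


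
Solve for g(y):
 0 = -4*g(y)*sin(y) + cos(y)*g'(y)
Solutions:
 g(y) = C1/cos(y)^4


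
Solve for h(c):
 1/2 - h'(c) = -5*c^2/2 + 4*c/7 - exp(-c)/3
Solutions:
 h(c) = C1 + 5*c^3/6 - 2*c^2/7 + c/2 - exp(-c)/3


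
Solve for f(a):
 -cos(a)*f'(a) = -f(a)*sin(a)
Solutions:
 f(a) = C1/cos(a)


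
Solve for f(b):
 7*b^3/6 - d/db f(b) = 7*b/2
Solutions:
 f(b) = C1 + 7*b^4/24 - 7*b^2/4


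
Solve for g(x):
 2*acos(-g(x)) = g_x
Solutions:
 Integral(1/acos(-_y), (_y, g(x))) = C1 + 2*x


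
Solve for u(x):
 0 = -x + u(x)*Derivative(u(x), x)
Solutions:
 u(x) = -sqrt(C1 + x^2)
 u(x) = sqrt(C1 + x^2)


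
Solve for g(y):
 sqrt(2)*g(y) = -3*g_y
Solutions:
 g(y) = C1*exp(-sqrt(2)*y/3)


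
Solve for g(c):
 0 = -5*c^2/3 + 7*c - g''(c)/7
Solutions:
 g(c) = C1 + C2*c - 35*c^4/36 + 49*c^3/6


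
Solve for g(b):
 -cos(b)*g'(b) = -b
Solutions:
 g(b) = C1 + Integral(b/cos(b), b)


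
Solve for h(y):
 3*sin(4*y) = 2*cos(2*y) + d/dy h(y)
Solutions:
 h(y) = C1 - sin(2*y) - 3*cos(4*y)/4


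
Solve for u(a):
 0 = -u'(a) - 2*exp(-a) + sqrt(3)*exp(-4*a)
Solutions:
 u(a) = C1 + 2*exp(-a) - sqrt(3)*exp(-4*a)/4


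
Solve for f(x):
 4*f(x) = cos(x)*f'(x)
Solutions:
 f(x) = C1*(sin(x)^2 + 2*sin(x) + 1)/(sin(x)^2 - 2*sin(x) + 1)


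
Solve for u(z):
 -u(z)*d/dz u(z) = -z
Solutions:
 u(z) = -sqrt(C1 + z^2)
 u(z) = sqrt(C1 + z^2)


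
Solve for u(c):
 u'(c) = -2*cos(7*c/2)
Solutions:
 u(c) = C1 - 4*sin(7*c/2)/7


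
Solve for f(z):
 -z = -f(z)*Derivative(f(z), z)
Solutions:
 f(z) = -sqrt(C1 + z^2)
 f(z) = sqrt(C1 + z^2)


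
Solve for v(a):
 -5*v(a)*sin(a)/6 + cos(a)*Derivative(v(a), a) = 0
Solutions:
 v(a) = C1/cos(a)^(5/6)


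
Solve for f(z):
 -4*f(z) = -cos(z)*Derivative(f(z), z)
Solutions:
 f(z) = C1*(sin(z)^2 + 2*sin(z) + 1)/(sin(z)^2 - 2*sin(z) + 1)


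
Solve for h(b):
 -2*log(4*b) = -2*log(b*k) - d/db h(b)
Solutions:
 h(b) = C1 + 2*b*(-log(k) + 2*log(2))


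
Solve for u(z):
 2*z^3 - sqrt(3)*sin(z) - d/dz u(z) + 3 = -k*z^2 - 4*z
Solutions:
 u(z) = C1 + k*z^3/3 + z^4/2 + 2*z^2 + 3*z + sqrt(3)*cos(z)


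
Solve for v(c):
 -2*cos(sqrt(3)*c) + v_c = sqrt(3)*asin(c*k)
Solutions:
 v(c) = C1 + sqrt(3)*Piecewise((c*asin(c*k) + sqrt(-c^2*k^2 + 1)/k, Ne(k, 0)), (0, True)) + 2*sqrt(3)*sin(sqrt(3)*c)/3


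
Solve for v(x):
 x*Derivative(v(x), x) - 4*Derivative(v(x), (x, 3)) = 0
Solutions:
 v(x) = C1 + Integral(C2*airyai(2^(1/3)*x/2) + C3*airybi(2^(1/3)*x/2), x)


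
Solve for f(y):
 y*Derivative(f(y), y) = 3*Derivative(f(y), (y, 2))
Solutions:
 f(y) = C1 + C2*erfi(sqrt(6)*y/6)


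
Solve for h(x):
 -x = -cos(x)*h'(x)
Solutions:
 h(x) = C1 + Integral(x/cos(x), x)


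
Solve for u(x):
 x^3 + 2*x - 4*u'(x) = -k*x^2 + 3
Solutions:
 u(x) = C1 + k*x^3/12 + x^4/16 + x^2/4 - 3*x/4


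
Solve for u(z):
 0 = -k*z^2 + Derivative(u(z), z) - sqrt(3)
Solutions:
 u(z) = C1 + k*z^3/3 + sqrt(3)*z


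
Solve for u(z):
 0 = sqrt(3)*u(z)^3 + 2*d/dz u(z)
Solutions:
 u(z) = -sqrt(-1/(C1 - sqrt(3)*z))
 u(z) = sqrt(-1/(C1 - sqrt(3)*z))


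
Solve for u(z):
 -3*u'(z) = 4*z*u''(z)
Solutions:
 u(z) = C1 + C2*z^(1/4)


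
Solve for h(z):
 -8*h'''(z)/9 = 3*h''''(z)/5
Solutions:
 h(z) = C1 + C2*z + C3*z^2 + C4*exp(-40*z/27)


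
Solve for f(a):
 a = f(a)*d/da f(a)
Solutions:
 f(a) = -sqrt(C1 + a^2)
 f(a) = sqrt(C1 + a^2)


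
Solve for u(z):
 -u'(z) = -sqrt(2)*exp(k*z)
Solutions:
 u(z) = C1 + sqrt(2)*exp(k*z)/k


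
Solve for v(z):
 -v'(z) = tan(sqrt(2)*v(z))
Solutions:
 v(z) = sqrt(2)*(pi - asin(C1*exp(-sqrt(2)*z)))/2
 v(z) = sqrt(2)*asin(C1*exp(-sqrt(2)*z))/2


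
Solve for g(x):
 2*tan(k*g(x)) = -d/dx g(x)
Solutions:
 g(x) = Piecewise((-asin(exp(C1*k - 2*k*x))/k + pi/k, Ne(k, 0)), (nan, True))
 g(x) = Piecewise((asin(exp(C1*k - 2*k*x))/k, Ne(k, 0)), (nan, True))


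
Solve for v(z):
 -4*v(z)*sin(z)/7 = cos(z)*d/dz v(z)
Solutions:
 v(z) = C1*cos(z)^(4/7)


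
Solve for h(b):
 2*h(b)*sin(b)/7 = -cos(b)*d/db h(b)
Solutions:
 h(b) = C1*cos(b)^(2/7)


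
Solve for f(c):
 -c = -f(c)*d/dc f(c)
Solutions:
 f(c) = -sqrt(C1 + c^2)
 f(c) = sqrt(C1 + c^2)


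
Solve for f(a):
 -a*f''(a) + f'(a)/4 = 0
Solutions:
 f(a) = C1 + C2*a^(5/4)


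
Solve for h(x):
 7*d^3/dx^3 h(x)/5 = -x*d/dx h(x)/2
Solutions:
 h(x) = C1 + Integral(C2*airyai(-14^(2/3)*5^(1/3)*x/14) + C3*airybi(-14^(2/3)*5^(1/3)*x/14), x)


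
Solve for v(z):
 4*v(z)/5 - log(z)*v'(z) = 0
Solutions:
 v(z) = C1*exp(4*li(z)/5)


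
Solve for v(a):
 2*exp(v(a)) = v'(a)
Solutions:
 v(a) = log(-1/(C1 + 2*a))


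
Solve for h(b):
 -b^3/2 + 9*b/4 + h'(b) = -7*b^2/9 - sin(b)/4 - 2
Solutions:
 h(b) = C1 + b^4/8 - 7*b^3/27 - 9*b^2/8 - 2*b + cos(b)/4


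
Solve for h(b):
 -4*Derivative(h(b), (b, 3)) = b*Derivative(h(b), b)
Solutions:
 h(b) = C1 + Integral(C2*airyai(-2^(1/3)*b/2) + C3*airybi(-2^(1/3)*b/2), b)


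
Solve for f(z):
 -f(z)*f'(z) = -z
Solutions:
 f(z) = -sqrt(C1 + z^2)
 f(z) = sqrt(C1 + z^2)


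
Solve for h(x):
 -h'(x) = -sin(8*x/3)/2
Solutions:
 h(x) = C1 - 3*cos(8*x/3)/16


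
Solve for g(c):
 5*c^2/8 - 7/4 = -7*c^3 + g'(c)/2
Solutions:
 g(c) = C1 + 7*c^4/2 + 5*c^3/12 - 7*c/2


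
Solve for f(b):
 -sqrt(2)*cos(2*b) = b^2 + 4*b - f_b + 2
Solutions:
 f(b) = C1 + b^3/3 + 2*b^2 + 2*b + sqrt(2)*sin(2*b)/2


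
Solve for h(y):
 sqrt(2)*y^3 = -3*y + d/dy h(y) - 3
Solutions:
 h(y) = C1 + sqrt(2)*y^4/4 + 3*y^2/2 + 3*y


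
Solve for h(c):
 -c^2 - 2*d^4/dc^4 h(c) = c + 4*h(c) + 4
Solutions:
 h(c) = -c^2/4 - c/4 + (C1*sin(2^(3/4)*c/2) + C2*cos(2^(3/4)*c/2))*exp(-2^(3/4)*c/2) + (C3*sin(2^(3/4)*c/2) + C4*cos(2^(3/4)*c/2))*exp(2^(3/4)*c/2) - 1


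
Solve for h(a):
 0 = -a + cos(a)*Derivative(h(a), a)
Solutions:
 h(a) = C1 + Integral(a/cos(a), a)


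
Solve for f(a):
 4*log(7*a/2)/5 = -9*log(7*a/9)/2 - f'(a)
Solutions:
 f(a) = C1 - 53*a*log(a)/10 - 53*a*log(7)/10 + 4*a*log(2)/5 + 53*a/10 + 9*a*log(3)


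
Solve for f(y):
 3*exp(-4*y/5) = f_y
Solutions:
 f(y) = C1 - 15*exp(-4*y/5)/4


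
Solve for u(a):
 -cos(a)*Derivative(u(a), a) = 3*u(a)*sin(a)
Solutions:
 u(a) = C1*cos(a)^3


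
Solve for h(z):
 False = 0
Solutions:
 h(z) = C1 + zoo*z - log(cos(z))/2


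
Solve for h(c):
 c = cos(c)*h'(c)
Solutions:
 h(c) = C1 + Integral(c/cos(c), c)


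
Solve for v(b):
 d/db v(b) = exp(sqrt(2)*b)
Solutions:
 v(b) = C1 + sqrt(2)*exp(sqrt(2)*b)/2


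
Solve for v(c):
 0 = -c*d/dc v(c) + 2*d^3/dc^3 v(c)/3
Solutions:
 v(c) = C1 + Integral(C2*airyai(2^(2/3)*3^(1/3)*c/2) + C3*airybi(2^(2/3)*3^(1/3)*c/2), c)


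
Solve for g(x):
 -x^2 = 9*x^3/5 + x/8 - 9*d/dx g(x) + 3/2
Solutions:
 g(x) = C1 + x^4/20 + x^3/27 + x^2/144 + x/6


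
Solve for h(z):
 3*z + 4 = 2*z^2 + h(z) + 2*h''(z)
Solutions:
 h(z) = C1*sin(sqrt(2)*z/2) + C2*cos(sqrt(2)*z/2) - 2*z^2 + 3*z + 12


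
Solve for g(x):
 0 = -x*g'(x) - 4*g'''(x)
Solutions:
 g(x) = C1 + Integral(C2*airyai(-2^(1/3)*x/2) + C3*airybi(-2^(1/3)*x/2), x)


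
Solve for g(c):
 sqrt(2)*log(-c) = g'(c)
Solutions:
 g(c) = C1 + sqrt(2)*c*log(-c) - sqrt(2)*c


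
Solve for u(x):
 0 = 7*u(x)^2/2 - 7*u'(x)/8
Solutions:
 u(x) = -1/(C1 + 4*x)


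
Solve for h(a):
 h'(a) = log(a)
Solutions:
 h(a) = C1 + a*log(a) - a


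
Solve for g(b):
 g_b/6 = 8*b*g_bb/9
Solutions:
 g(b) = C1 + C2*b^(19/16)


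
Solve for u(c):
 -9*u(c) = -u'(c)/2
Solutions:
 u(c) = C1*exp(18*c)


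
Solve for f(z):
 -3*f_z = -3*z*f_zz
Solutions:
 f(z) = C1 + C2*z^2


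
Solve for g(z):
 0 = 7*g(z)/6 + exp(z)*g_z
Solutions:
 g(z) = C1*exp(7*exp(-z)/6)


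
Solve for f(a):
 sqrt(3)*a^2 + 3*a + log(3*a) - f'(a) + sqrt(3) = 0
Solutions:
 f(a) = C1 + sqrt(3)*a^3/3 + 3*a^2/2 + a*log(a) - a + a*log(3) + sqrt(3)*a


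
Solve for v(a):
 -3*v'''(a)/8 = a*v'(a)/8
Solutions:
 v(a) = C1 + Integral(C2*airyai(-3^(2/3)*a/3) + C3*airybi(-3^(2/3)*a/3), a)


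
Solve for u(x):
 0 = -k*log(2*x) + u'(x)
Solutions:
 u(x) = C1 + k*x*log(x) - k*x + k*x*log(2)


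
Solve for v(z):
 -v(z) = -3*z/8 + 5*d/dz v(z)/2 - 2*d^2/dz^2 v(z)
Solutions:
 v(z) = C1*exp(z*(5 - sqrt(57))/8) + C2*exp(z*(5 + sqrt(57))/8) + 3*z/8 - 15/16


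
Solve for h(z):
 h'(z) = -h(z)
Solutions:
 h(z) = C1*exp(-z)


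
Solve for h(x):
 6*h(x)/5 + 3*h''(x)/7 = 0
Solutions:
 h(x) = C1*sin(sqrt(70)*x/5) + C2*cos(sqrt(70)*x/5)


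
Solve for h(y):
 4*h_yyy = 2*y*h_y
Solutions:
 h(y) = C1 + Integral(C2*airyai(2^(2/3)*y/2) + C3*airybi(2^(2/3)*y/2), y)


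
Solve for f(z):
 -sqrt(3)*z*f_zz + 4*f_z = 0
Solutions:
 f(z) = C1 + C2*z^(1 + 4*sqrt(3)/3)


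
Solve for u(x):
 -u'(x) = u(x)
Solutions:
 u(x) = C1*exp(-x)


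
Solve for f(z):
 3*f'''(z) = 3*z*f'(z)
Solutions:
 f(z) = C1 + Integral(C2*airyai(z) + C3*airybi(z), z)


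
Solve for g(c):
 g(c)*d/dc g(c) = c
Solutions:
 g(c) = -sqrt(C1 + c^2)
 g(c) = sqrt(C1 + c^2)


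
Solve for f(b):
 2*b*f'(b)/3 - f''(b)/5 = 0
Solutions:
 f(b) = C1 + C2*erfi(sqrt(15)*b/3)


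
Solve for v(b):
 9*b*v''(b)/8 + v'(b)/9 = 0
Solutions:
 v(b) = C1 + C2*b^(73/81)


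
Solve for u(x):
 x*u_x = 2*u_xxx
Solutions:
 u(x) = C1 + Integral(C2*airyai(2^(2/3)*x/2) + C3*airybi(2^(2/3)*x/2), x)


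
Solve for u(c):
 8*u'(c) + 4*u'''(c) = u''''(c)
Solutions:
 u(c) = C1 + C2*exp(c*(-2^(2/3)*(3*sqrt(177) + 43)^(1/3) - 8*2^(1/3)/(3*sqrt(177) + 43)^(1/3) + 8)/6)*sin(2^(1/3)*sqrt(3)*c*(-2^(1/3)*(3*sqrt(177) + 43)^(1/3) + 8/(3*sqrt(177) + 43)^(1/3))/6) + C3*exp(c*(-2^(2/3)*(3*sqrt(177) + 43)^(1/3) - 8*2^(1/3)/(3*sqrt(177) + 43)^(1/3) + 8)/6)*cos(2^(1/3)*sqrt(3)*c*(-2^(1/3)*(3*sqrt(177) + 43)^(1/3) + 8/(3*sqrt(177) + 43)^(1/3))/6) + C4*exp(c*(8*2^(1/3)/(3*sqrt(177) + 43)^(1/3) + 4 + 2^(2/3)*(3*sqrt(177) + 43)^(1/3))/3)


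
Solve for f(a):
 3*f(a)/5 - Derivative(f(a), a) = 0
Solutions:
 f(a) = C1*exp(3*a/5)


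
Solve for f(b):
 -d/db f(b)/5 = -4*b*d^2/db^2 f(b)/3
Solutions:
 f(b) = C1 + C2*b^(23/20)


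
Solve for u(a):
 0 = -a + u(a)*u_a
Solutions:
 u(a) = -sqrt(C1 + a^2)
 u(a) = sqrt(C1 + a^2)


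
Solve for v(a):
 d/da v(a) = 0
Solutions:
 v(a) = C1


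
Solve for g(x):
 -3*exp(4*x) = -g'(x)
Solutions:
 g(x) = C1 + 3*exp(4*x)/4


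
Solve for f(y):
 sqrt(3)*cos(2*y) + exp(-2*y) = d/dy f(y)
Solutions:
 f(y) = C1 + sqrt(3)*sin(2*y)/2 - exp(-2*y)/2


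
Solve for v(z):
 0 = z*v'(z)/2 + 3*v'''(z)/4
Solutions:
 v(z) = C1 + Integral(C2*airyai(-2^(1/3)*3^(2/3)*z/3) + C3*airybi(-2^(1/3)*3^(2/3)*z/3), z)


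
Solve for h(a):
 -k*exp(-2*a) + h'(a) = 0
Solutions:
 h(a) = C1 - k*exp(-2*a)/2


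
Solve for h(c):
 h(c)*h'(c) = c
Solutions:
 h(c) = -sqrt(C1 + c^2)
 h(c) = sqrt(C1 + c^2)


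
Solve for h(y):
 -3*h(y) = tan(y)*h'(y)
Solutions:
 h(y) = C1/sin(y)^3


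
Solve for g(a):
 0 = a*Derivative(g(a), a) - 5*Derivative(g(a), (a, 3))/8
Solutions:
 g(a) = C1 + Integral(C2*airyai(2*5^(2/3)*a/5) + C3*airybi(2*5^(2/3)*a/5), a)


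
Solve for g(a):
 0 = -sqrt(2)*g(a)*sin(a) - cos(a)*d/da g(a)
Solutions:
 g(a) = C1*cos(a)^(sqrt(2))


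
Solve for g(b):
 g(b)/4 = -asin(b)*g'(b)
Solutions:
 g(b) = C1*exp(-Integral(1/asin(b), b)/4)


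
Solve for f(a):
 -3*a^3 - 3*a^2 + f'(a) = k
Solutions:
 f(a) = C1 + 3*a^4/4 + a^3 + a*k


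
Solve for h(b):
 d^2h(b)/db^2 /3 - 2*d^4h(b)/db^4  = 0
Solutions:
 h(b) = C1 + C2*b + C3*exp(-sqrt(6)*b/6) + C4*exp(sqrt(6)*b/6)


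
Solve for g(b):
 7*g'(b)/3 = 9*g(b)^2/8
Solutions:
 g(b) = -56/(C1 + 27*b)


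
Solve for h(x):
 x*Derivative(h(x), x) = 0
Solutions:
 h(x) = C1


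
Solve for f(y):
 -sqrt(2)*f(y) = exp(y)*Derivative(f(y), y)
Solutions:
 f(y) = C1*exp(sqrt(2)*exp(-y))


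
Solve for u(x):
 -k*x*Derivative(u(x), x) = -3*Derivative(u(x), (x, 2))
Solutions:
 u(x) = Piecewise((-sqrt(6)*sqrt(pi)*C1*erf(sqrt(6)*x*sqrt(-k)/6)/(2*sqrt(-k)) - C2, (k > 0) | (k < 0)), (-C1*x - C2, True))


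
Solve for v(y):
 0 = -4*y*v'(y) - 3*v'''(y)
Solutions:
 v(y) = C1 + Integral(C2*airyai(-6^(2/3)*y/3) + C3*airybi(-6^(2/3)*y/3), y)


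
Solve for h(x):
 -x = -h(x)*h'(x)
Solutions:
 h(x) = -sqrt(C1 + x^2)
 h(x) = sqrt(C1 + x^2)


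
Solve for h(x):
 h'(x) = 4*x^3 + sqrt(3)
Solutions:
 h(x) = C1 + x^4 + sqrt(3)*x


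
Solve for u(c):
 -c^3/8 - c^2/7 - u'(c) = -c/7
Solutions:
 u(c) = C1 - c^4/32 - c^3/21 + c^2/14


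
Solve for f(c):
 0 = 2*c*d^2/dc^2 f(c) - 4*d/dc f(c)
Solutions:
 f(c) = C1 + C2*c^3


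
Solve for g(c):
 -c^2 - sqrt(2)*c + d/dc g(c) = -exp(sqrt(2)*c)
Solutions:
 g(c) = C1 + c^3/3 + sqrt(2)*c^2/2 - sqrt(2)*exp(sqrt(2)*c)/2


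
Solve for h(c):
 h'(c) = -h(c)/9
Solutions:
 h(c) = C1*exp(-c/9)


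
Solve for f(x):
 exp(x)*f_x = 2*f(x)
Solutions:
 f(x) = C1*exp(-2*exp(-x))


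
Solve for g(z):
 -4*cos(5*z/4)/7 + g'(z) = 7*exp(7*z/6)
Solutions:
 g(z) = C1 + 6*exp(7*z/6) + 16*sin(5*z/4)/35


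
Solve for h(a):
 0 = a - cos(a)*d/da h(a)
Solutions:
 h(a) = C1 + Integral(a/cos(a), a)


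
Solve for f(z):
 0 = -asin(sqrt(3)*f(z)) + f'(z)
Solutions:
 Integral(1/asin(sqrt(3)*_y), (_y, f(z))) = C1 + z


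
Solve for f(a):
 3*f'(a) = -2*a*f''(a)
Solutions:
 f(a) = C1 + C2/sqrt(a)


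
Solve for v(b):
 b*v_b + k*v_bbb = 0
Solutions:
 v(b) = C1 + Integral(C2*airyai(b*(-1/k)^(1/3)) + C3*airybi(b*(-1/k)^(1/3)), b)


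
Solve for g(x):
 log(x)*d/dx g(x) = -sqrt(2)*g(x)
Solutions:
 g(x) = C1*exp(-sqrt(2)*li(x))


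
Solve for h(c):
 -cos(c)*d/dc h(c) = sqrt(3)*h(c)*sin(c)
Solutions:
 h(c) = C1*cos(c)^(sqrt(3))


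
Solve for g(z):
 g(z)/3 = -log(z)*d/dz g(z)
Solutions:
 g(z) = C1*exp(-li(z)/3)


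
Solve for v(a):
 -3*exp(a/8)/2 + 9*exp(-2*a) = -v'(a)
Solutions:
 v(a) = C1 + 12*exp(a/8) + 9*exp(-2*a)/2


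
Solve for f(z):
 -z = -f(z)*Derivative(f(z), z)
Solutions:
 f(z) = -sqrt(C1 + z^2)
 f(z) = sqrt(C1 + z^2)


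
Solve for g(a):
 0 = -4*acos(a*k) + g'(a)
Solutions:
 g(a) = C1 + 4*Piecewise((a*acos(a*k) - sqrt(-a^2*k^2 + 1)/k, Ne(k, 0)), (pi*a/2, True))


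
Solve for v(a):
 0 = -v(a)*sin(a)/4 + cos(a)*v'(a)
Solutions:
 v(a) = C1/cos(a)^(1/4)


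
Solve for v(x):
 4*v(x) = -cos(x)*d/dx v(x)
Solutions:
 v(x) = C1*(sin(x)^2 - 2*sin(x) + 1)/(sin(x)^2 + 2*sin(x) + 1)


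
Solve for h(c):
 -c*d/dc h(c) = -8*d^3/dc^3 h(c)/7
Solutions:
 h(c) = C1 + Integral(C2*airyai(7^(1/3)*c/2) + C3*airybi(7^(1/3)*c/2), c)


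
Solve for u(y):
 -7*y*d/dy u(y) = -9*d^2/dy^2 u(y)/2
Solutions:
 u(y) = C1 + C2*erfi(sqrt(7)*y/3)


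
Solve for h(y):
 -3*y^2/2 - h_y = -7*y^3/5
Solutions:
 h(y) = C1 + 7*y^4/20 - y^3/2


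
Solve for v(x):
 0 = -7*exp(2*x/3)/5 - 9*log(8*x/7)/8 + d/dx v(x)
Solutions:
 v(x) = C1 + 9*x*log(x)/8 + 9*x*(-log(7) - 1 + 3*log(2))/8 + 21*exp(2*x/3)/10


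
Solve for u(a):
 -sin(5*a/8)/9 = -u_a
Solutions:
 u(a) = C1 - 8*cos(5*a/8)/45


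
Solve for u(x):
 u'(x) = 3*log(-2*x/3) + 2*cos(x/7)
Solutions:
 u(x) = C1 + 3*x*log(-x) - 3*x*log(3) - 3*x + 3*x*log(2) + 14*sin(x/7)


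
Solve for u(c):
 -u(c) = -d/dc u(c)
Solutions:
 u(c) = C1*exp(c)


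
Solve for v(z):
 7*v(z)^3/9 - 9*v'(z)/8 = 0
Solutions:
 v(z) = -9*sqrt(2)*sqrt(-1/(C1 + 56*z))/2
 v(z) = 9*sqrt(2)*sqrt(-1/(C1 + 56*z))/2


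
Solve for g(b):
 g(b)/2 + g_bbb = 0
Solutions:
 g(b) = C3*exp(-2^(2/3)*b/2) + (C1*sin(2^(2/3)*sqrt(3)*b/4) + C2*cos(2^(2/3)*sqrt(3)*b/4))*exp(2^(2/3)*b/4)


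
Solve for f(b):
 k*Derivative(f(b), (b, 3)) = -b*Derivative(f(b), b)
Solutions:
 f(b) = C1 + Integral(C2*airyai(b*(-1/k)^(1/3)) + C3*airybi(b*(-1/k)^(1/3)), b)


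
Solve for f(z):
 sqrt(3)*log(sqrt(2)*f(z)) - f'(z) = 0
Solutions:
 -2*sqrt(3)*Integral(1/(2*log(_y) + log(2)), (_y, f(z)))/3 = C1 - z


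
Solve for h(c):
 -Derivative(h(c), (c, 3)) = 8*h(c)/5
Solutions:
 h(c) = C3*exp(-2*5^(2/3)*c/5) + (C1*sin(sqrt(3)*5^(2/3)*c/5) + C2*cos(sqrt(3)*5^(2/3)*c/5))*exp(5^(2/3)*c/5)


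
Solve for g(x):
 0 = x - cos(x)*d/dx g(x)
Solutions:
 g(x) = C1 + Integral(x/cos(x), x)


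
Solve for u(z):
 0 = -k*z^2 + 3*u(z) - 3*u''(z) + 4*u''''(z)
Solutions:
 u(z) = k*z^2/3 + 2*k/3 + (C1*sin(sqrt(2)*3^(1/4)*z*sin(atan(sqrt(39)/3)/2)/2) + C2*cos(sqrt(2)*3^(1/4)*z*sin(atan(sqrt(39)/3)/2)/2))*exp(-sqrt(2)*3^(1/4)*z*cos(atan(sqrt(39)/3)/2)/2) + (C3*sin(sqrt(2)*3^(1/4)*z*sin(atan(sqrt(39)/3)/2)/2) + C4*cos(sqrt(2)*3^(1/4)*z*sin(atan(sqrt(39)/3)/2)/2))*exp(sqrt(2)*3^(1/4)*z*cos(atan(sqrt(39)/3)/2)/2)


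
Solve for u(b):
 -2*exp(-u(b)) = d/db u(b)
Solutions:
 u(b) = log(C1 - 2*b)


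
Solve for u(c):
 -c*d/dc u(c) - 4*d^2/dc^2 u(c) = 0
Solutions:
 u(c) = C1 + C2*erf(sqrt(2)*c/4)


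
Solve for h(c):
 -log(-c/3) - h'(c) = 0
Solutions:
 h(c) = C1 - c*log(-c) + c*(1 + log(3))


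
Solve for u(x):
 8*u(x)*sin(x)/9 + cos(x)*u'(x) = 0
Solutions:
 u(x) = C1*cos(x)^(8/9)


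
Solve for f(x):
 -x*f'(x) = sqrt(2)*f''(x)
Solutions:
 f(x) = C1 + C2*erf(2^(1/4)*x/2)


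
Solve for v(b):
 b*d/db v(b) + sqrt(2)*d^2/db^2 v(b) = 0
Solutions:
 v(b) = C1 + C2*erf(2^(1/4)*b/2)


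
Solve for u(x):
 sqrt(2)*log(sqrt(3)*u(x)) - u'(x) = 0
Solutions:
 -sqrt(2)*Integral(1/(2*log(_y) + log(3)), (_y, u(x))) = C1 - x


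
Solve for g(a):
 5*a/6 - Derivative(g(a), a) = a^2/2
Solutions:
 g(a) = C1 - a^3/6 + 5*a^2/12


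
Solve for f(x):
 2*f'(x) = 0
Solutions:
 f(x) = C1


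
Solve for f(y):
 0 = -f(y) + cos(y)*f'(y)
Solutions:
 f(y) = C1*sqrt(sin(y) + 1)/sqrt(sin(y) - 1)


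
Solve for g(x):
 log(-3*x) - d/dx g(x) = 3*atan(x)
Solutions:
 g(x) = C1 + x*log(-x) - 3*x*atan(x) - x + x*log(3) + 3*log(x^2 + 1)/2
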